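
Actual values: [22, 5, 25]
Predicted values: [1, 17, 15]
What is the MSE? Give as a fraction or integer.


MSE = (1/3) * ((22-1)^2=441 + (5-17)^2=144 + (25-15)^2=100). Sum = 685. MSE = 685/3.

685/3


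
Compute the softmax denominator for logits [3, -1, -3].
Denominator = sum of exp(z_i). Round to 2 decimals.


Denom = e^3=20.0855 + e^-1=0.3679 + e^-3=0.0498. Sum = 20.5032, which rounds to 20.50.

20.50


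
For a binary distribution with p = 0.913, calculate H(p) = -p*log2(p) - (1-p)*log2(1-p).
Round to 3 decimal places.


H = -0.913*log2(0.913) - 0.087*log2(0.087) = 0.426.

0.426


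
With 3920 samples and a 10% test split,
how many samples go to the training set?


Test set = 3920 * 10% = 392. Training set = 3920 - 392 = 3528.

3528


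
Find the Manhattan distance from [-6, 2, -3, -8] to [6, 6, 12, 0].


d = sum of absolute differences: |-6-6|=12 + |2-6|=4 + |-3-12|=15 + |-8-0|=8 = 39.

39


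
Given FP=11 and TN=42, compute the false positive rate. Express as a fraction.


FPR = FP / (FP + TN) = 11 / 53 = 11/53.

11/53


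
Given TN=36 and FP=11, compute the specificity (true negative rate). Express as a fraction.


Specificity = TN / (TN + FP) = 36 / 47 = 36/47.

36/47


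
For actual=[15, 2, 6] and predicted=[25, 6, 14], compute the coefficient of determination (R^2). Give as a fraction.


Mean(y) = 23/3. SS_res = 180. SS_tot = 266/3. R^2 = 1 - 180/(266/3) = -137/133.

-137/133


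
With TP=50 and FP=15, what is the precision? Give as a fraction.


Precision = TP / (TP + FP) = 50 / 65 = 10/13.

10/13


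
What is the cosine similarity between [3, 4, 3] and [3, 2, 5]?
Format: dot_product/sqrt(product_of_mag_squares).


dot = 32. |a|^2 = 34, |b|^2 = 38. cos = 32/sqrt(1292).

32/sqrt(1292)


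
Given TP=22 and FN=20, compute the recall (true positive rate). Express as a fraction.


Recall = TP / (TP + FN) = 22 / 42 = 11/21.

11/21


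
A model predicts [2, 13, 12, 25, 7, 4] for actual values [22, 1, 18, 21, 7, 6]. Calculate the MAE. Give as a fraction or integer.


MAE = (1/6) * (|22-2|=20 + |1-13|=12 + |18-12|=6 + |21-25|=4 + |7-7|=0 + |6-4|=2). Sum = 44. MAE = 22/3.

22/3


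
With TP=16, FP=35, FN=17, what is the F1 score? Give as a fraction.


Precision = 16/51 = 16/51. Recall = 16/33 = 16/33. F1 = 2*P*R/(P+R) = 8/21.

8/21


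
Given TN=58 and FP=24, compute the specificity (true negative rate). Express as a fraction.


Specificity = TN / (TN + FP) = 58 / 82 = 29/41.

29/41


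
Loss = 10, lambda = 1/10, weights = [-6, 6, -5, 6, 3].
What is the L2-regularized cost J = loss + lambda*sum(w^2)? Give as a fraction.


L2 sq norm = sum(w^2) = 142. J = 10 + 1/10 * 142 = 121/5.

121/5


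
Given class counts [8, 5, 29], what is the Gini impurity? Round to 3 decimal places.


Total = 42. Proportions: 8/42, 5/42, 29/42. sum(p_i^2) = 0.5272. Gini = 1 - 0.5272 = 0.4728, which rounds to 0.473.

0.473


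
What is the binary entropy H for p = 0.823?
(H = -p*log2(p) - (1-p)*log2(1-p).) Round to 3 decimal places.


H = -0.823*log2(0.823) - 0.177*log2(0.177) = 0.673.

0.673


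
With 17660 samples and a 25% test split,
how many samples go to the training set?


Test set = 17660 * 25% = 4415. Training set = 17660 - 4415 = 13245.

13245


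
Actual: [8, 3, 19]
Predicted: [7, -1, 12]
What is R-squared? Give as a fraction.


Mean(y) = 10. SS_res = 66. SS_tot = 134. R^2 = 1 - 66/(134) = 34/67.

34/67


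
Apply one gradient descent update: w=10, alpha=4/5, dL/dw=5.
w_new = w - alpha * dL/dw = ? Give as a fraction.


w_new = 10 - 4/5 * 5 = 10 - 4 = 6.

6


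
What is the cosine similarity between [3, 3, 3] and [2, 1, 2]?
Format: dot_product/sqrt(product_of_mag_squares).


dot = 15. |a|^2 = 27, |b|^2 = 9. cos = 15/sqrt(243).

15/sqrt(243)


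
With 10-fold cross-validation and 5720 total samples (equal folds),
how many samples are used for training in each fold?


Each validation fold has 5720/10 = 572 samples. Training set = 5720 - 572 = 5148.

5148


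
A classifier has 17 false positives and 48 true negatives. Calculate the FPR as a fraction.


FPR = FP / (FP + TN) = 17 / 65 = 17/65.

17/65


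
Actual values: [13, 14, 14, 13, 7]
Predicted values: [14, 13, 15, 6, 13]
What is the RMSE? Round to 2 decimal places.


MSE = 17.6000. RMSE = sqrt(17.6000) = 4.20.

4.20


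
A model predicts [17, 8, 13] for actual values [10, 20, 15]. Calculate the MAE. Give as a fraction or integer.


MAE = (1/3) * (|10-17|=7 + |20-8|=12 + |15-13|=2). Sum = 21. MAE = 7.

7


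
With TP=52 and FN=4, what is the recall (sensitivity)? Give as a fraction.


Recall = TP / (TP + FN) = 52 / 56 = 13/14.

13/14


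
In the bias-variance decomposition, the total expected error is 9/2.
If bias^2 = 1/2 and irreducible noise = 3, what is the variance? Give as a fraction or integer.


Total error = bias^2 + variance + irreducible noise. So variance = 9/2 - 1/2 - 3 = 1.

1


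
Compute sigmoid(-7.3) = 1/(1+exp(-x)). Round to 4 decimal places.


sigma(-7.3) = 1/(1+e^(7.3)) = 1/(1+1480.299928) = 1/1481.299928 = 0.0007.

0.0007


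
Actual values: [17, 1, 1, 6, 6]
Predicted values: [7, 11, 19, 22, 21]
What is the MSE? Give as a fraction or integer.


MSE = (1/5) * ((17-7)^2=100 + (1-11)^2=100 + (1-19)^2=324 + (6-22)^2=256 + (6-21)^2=225). Sum = 1005. MSE = 201.

201


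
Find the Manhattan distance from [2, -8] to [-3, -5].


d = sum of absolute differences: |2--3|=5 + |-8--5|=3 = 8.

8


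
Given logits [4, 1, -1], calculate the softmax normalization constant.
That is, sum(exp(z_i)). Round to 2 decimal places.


Denom = e^4=54.5982 + e^1=2.7183 + e^-1=0.3679. Sum = 57.6844, which rounds to 57.68.

57.68


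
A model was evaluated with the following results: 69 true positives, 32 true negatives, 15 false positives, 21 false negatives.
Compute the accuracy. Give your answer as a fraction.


Accuracy = (TP + TN) / (TP + TN + FP + FN) = (69 + 32) / 137 = 101/137.

101/137


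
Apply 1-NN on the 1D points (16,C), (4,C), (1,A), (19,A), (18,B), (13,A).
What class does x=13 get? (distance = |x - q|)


Distances: |16-13|=3, |4-13|=9, |1-13|=12, |19-13|=6, |18-13|=5, |13-13|=0. 1 nearest: (13,A). Counts: {'A': 1}. Majority class: A.

A


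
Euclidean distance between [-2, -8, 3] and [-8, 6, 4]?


d = sqrt(sum of squared differences). (-2--8)^2=36, (-8-6)^2=196, (3-4)^2=1. Sum = 233.

sqrt(233)


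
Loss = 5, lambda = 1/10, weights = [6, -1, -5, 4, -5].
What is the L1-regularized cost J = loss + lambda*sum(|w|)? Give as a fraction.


L1 norm = sum(|w|) = 21. J = 5 + 1/10 * 21 = 71/10.

71/10


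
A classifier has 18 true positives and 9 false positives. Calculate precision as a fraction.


Precision = TP / (TP + FP) = 18 / 27 = 2/3.

2/3


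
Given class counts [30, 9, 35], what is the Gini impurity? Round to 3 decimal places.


Total = 74. Proportions: 30/74, 9/74, 35/74. sum(p_i^2) = 0.4028. Gini = 1 - 0.4028 = 0.5972, which rounds to 0.597.

0.597


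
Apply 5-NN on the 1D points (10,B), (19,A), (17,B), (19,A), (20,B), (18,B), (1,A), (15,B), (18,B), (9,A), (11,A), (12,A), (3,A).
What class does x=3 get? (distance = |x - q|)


Distances: |10-3|=7, |19-3|=16, |17-3|=14, |19-3|=16, |20-3|=17, |18-3|=15, |1-3|=2, |15-3|=12, |18-3|=15, |9-3|=6, |11-3|=8, |12-3|=9, |3-3|=0. 5 nearest: (3,A), (1,A), (9,A), (10,B), (11,A). Counts: {'A': 4, 'B': 1}. Majority class: A.

A


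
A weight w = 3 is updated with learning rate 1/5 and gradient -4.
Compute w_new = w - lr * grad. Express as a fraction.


w_new = 3 - 1/5 * -4 = 3 - -4/5 = 19/5.

19/5


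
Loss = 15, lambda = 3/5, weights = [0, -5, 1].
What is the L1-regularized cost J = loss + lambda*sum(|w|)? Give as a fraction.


L1 norm = sum(|w|) = 6. J = 15 + 3/5 * 6 = 93/5.

93/5


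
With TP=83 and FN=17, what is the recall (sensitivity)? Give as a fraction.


Recall = TP / (TP + FN) = 83 / 100 = 83/100.

83/100


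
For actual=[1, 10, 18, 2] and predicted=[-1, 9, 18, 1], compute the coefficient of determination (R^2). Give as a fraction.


Mean(y) = 31/4. SS_res = 6. SS_tot = 755/4. R^2 = 1 - 6/(755/4) = 731/755.

731/755


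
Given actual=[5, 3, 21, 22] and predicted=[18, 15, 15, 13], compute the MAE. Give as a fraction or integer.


MAE = (1/4) * (|5-18|=13 + |3-15|=12 + |21-15|=6 + |22-13|=9). Sum = 40. MAE = 10.

10


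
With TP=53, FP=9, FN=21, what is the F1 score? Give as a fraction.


Precision = 53/62 = 53/62. Recall = 53/74 = 53/74. F1 = 2*P*R/(P+R) = 53/68.

53/68


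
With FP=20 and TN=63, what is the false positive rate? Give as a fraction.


FPR = FP / (FP + TN) = 20 / 83 = 20/83.

20/83


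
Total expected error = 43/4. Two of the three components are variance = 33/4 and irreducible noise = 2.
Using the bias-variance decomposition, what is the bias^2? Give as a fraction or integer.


Total error = bias^2 + variance + irreducible noise. So bias^2 = 43/4 - 33/4 - 2 = 1/2.

1/2


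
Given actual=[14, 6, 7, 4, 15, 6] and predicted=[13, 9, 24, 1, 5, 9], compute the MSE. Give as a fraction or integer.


MSE = (1/6) * ((14-13)^2=1 + (6-9)^2=9 + (7-24)^2=289 + (4-1)^2=9 + (15-5)^2=100 + (6-9)^2=9). Sum = 417. MSE = 139/2.

139/2


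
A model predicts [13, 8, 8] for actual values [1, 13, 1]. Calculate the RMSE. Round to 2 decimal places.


MSE = 72.6667. RMSE = sqrt(72.6667) = 8.52.

8.52


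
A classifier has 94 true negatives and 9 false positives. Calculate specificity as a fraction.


Specificity = TN / (TN + FP) = 94 / 103 = 94/103.

94/103


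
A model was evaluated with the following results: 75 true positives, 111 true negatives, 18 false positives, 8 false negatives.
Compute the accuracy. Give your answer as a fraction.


Accuracy = (TP + TN) / (TP + TN + FP + FN) = (75 + 111) / 212 = 93/106.

93/106


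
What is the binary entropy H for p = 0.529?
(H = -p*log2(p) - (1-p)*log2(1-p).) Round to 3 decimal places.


H = -0.529*log2(0.529) - 0.471*log2(0.471) = 0.998.

0.998


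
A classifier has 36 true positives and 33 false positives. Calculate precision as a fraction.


Precision = TP / (TP + FP) = 36 / 69 = 12/23.

12/23


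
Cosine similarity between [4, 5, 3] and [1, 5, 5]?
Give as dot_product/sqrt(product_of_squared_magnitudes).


dot = 44. |a|^2 = 50, |b|^2 = 51. cos = 44/sqrt(2550).

44/sqrt(2550)


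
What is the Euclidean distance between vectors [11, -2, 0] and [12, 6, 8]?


d = sqrt(sum of squared differences). (11-12)^2=1, (-2-6)^2=64, (0-8)^2=64. Sum = 129.

sqrt(129)


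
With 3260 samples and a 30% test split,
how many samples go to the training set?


Test set = 3260 * 30% = 978. Training set = 3260 - 978 = 2282.

2282


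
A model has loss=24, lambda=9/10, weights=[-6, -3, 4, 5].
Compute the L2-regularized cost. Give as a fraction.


L2 sq norm = sum(w^2) = 86. J = 24 + 9/10 * 86 = 507/5.

507/5


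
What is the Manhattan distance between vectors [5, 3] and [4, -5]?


d = sum of absolute differences: |5-4|=1 + |3--5|=8 = 9.

9


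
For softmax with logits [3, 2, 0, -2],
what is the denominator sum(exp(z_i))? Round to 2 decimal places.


Denom = e^3=20.0855 + e^2=7.3891 + e^0=1.0000 + e^-2=0.1353. Sum = 28.6099, which rounds to 28.61.

28.61


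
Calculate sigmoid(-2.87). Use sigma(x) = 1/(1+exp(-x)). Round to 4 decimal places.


sigma(-2.87) = 1/(1+e^(2.87)) = 1/(1+17.637018) = 1/18.637018 = 0.0537.

0.0537


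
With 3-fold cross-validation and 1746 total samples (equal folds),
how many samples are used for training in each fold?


Each validation fold has 1746/3 = 582 samples. Training set = 1746 - 582 = 1164.

1164


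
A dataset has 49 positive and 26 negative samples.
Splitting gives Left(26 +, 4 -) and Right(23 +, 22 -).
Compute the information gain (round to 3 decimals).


H(parent) = 0.9311. H(left) = 0.5665, H(right) = 0.9996. Weighted = (30/75)*0.5665 + (45/75)*0.9996 = 0.8264. IG = 0.9311 - 0.8264 = 0.1047, which rounds to 0.105.

0.105


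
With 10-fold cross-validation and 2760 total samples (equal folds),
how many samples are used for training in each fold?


Each validation fold has 2760/10 = 276 samples. Training set = 2760 - 276 = 2484.

2484


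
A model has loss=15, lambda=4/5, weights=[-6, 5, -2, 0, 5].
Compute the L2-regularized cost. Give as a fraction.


L2 sq norm = sum(w^2) = 90. J = 15 + 4/5 * 90 = 87.

87


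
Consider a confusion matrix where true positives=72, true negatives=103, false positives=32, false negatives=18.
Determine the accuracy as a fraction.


Accuracy = (TP + TN) / (TP + TN + FP + FN) = (72 + 103) / 225 = 7/9.

7/9


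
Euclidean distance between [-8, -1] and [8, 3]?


d = sqrt(sum of squared differences). (-8-8)^2=256, (-1-3)^2=16. Sum = 272.

sqrt(272)


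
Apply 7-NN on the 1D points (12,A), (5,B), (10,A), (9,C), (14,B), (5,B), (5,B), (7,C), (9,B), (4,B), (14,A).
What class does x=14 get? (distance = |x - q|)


Distances: |12-14|=2, |5-14|=9, |10-14|=4, |9-14|=5, |14-14|=0, |5-14|=9, |5-14|=9, |7-14|=7, |9-14|=5, |4-14|=10, |14-14|=0. 7 nearest: (14,A), (14,B), (12,A), (10,A), (9,B), (9,C), (7,C). Counts: {'A': 3, 'B': 2, 'C': 2}. Majority class: A.

A


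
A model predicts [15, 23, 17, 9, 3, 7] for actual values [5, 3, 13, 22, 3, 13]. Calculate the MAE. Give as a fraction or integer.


MAE = (1/6) * (|5-15|=10 + |3-23|=20 + |13-17|=4 + |22-9|=13 + |3-3|=0 + |13-7|=6). Sum = 53. MAE = 53/6.

53/6


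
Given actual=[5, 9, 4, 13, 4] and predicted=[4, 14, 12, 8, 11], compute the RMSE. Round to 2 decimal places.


MSE = 32.8000. RMSE = sqrt(32.8000) = 5.73.

5.73


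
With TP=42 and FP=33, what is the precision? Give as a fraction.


Precision = TP / (TP + FP) = 42 / 75 = 14/25.

14/25


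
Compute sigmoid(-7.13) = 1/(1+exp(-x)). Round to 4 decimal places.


sigma(-7.13) = 1/(1+e^(7.13)) = 1/(1+1248.876967) = 1/1249.876967 = 0.0008.

0.0008


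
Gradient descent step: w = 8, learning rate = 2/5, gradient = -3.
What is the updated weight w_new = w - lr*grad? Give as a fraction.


w_new = 8 - 2/5 * -3 = 8 - -6/5 = 46/5.

46/5


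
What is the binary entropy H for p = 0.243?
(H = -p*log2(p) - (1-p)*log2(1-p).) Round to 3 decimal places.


H = -0.243*log2(0.243) - 0.757*log2(0.757) = 0.800.

0.800


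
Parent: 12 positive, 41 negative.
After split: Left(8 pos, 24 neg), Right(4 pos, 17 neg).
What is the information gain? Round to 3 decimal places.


H(parent) = 0.7717. H(left) = 0.8113, H(right) = 0.7025. Weighted = (32/53)*0.8113 + (21/53)*0.7025 = 0.7682. IG = 0.7717 - 0.7682 = 0.0035, which rounds to 0.004.

0.004


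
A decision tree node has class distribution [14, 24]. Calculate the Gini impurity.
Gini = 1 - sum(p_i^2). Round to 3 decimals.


Total = 38. Proportions: 14/38, 24/38. sum(p_i^2) = 0.5346. Gini = 1 - 0.5346 = 0.4654, which rounds to 0.465.

0.465


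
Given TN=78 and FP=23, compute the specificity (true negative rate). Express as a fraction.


Specificity = TN / (TN + FP) = 78 / 101 = 78/101.

78/101


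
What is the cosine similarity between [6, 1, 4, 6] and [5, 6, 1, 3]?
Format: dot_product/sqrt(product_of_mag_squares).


dot = 58. |a|^2 = 89, |b|^2 = 71. cos = 58/sqrt(6319).

58/sqrt(6319)


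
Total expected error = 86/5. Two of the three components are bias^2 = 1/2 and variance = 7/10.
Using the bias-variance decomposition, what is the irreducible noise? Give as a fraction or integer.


Total error = bias^2 + variance + irreducible noise. So irreducible noise = 86/5 - 1/2 - 7/10 = 16.

16


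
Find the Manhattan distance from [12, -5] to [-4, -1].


d = sum of absolute differences: |12--4|=16 + |-5--1|=4 = 20.

20


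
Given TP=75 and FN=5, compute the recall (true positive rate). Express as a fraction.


Recall = TP / (TP + FN) = 75 / 80 = 15/16.

15/16


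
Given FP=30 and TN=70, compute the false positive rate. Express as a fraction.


FPR = FP / (FP + TN) = 30 / 100 = 3/10.

3/10


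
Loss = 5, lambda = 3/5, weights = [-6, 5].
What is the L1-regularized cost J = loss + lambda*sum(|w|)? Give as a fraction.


L1 norm = sum(|w|) = 11. J = 5 + 3/5 * 11 = 58/5.

58/5


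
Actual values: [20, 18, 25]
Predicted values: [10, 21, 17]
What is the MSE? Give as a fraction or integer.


MSE = (1/3) * ((20-10)^2=100 + (18-21)^2=9 + (25-17)^2=64). Sum = 173. MSE = 173/3.

173/3


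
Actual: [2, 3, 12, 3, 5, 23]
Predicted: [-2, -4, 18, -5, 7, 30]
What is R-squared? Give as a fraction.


Mean(y) = 8. SS_res = 218. SS_tot = 336. R^2 = 1 - 218/(336) = 59/168.

59/168


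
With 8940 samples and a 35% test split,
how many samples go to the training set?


Test set = 8940 * 35% = 3129. Training set = 8940 - 3129 = 5811.

5811


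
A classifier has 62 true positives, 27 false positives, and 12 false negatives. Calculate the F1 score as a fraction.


Precision = 62/89 = 62/89. Recall = 62/74 = 31/37. F1 = 2*P*R/(P+R) = 124/163.

124/163


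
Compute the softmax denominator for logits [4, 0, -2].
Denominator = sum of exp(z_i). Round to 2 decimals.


Denom = e^4=54.5982 + e^0=1.0000 + e^-2=0.1353. Sum = 55.7335, which rounds to 55.73.

55.73


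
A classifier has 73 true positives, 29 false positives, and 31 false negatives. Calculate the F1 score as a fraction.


Precision = 73/102 = 73/102. Recall = 73/104 = 73/104. F1 = 2*P*R/(P+R) = 73/103.

73/103


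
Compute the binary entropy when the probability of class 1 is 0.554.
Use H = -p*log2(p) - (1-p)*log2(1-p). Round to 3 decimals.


H = -0.554*log2(0.554) - 0.446*log2(0.446) = 0.992.

0.992


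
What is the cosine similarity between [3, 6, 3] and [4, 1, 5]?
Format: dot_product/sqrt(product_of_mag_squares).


dot = 33. |a|^2 = 54, |b|^2 = 42. cos = 33/sqrt(2268).

33/sqrt(2268)


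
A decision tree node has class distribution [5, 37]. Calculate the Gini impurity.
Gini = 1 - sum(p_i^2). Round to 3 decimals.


Total = 42. Proportions: 5/42, 37/42. sum(p_i^2) = 0.7902. Gini = 1 - 0.7902 = 0.2098, which rounds to 0.210.

0.210


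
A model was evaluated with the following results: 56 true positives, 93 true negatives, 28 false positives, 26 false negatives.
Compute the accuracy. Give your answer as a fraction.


Accuracy = (TP + TN) / (TP + TN + FP + FN) = (56 + 93) / 203 = 149/203.

149/203


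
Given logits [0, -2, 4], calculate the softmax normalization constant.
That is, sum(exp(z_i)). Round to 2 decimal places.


Denom = e^0=1.0000 + e^-2=0.1353 + e^4=54.5982. Sum = 55.7335, which rounds to 55.73.

55.73


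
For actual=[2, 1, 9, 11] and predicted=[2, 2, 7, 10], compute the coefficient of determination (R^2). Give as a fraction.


Mean(y) = 23/4. SS_res = 6. SS_tot = 299/4. R^2 = 1 - 6/(299/4) = 275/299.

275/299


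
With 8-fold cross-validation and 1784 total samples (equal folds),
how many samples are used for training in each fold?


Each validation fold has 1784/8 = 223 samples. Training set = 1784 - 223 = 1561.

1561


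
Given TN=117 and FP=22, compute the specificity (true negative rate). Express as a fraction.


Specificity = TN / (TN + FP) = 117 / 139 = 117/139.

117/139


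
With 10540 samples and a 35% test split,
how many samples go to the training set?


Test set = 10540 * 35% = 3689. Training set = 10540 - 3689 = 6851.

6851


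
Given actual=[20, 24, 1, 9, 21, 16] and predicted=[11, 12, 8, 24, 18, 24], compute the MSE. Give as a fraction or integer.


MSE = (1/6) * ((20-11)^2=81 + (24-12)^2=144 + (1-8)^2=49 + (9-24)^2=225 + (21-18)^2=9 + (16-24)^2=64). Sum = 572. MSE = 286/3.

286/3


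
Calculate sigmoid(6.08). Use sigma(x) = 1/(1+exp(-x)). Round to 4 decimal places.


sigma(6.08) = 1/(1+e^(-6.08)) = 1/(1+0.002288) = 1/1.002288 = 0.9977.

0.9977


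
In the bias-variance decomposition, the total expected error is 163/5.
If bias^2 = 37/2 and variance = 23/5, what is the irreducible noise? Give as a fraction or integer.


Total error = bias^2 + variance + irreducible noise. So irreducible noise = 163/5 - 37/2 - 23/5 = 19/2.

19/2


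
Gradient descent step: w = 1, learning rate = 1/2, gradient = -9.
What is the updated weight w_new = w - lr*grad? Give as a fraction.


w_new = 1 - 1/2 * -9 = 1 - -9/2 = 11/2.

11/2


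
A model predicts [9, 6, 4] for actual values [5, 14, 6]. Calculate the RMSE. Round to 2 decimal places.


MSE = 28.0000. RMSE = sqrt(28.0000) = 5.29.

5.29


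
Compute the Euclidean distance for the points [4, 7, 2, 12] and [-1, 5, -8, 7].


d = sqrt(sum of squared differences). (4--1)^2=25, (7-5)^2=4, (2--8)^2=100, (12-7)^2=25. Sum = 154.

sqrt(154)


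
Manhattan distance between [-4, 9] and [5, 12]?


d = sum of absolute differences: |-4-5|=9 + |9-12|=3 = 12.

12


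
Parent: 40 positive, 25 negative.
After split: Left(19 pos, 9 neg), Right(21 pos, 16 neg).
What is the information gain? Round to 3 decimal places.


H(parent) = 0.9612. H(left) = 0.9059, H(right) = 0.9868. Weighted = (28/65)*0.9059 + (37/65)*0.9868 = 0.9520. IG = 0.9612 - 0.9520 = 0.0092, which rounds to 0.009.

0.009


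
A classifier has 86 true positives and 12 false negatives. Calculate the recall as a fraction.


Recall = TP / (TP + FN) = 86 / 98 = 43/49.

43/49


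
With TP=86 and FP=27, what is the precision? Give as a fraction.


Precision = TP / (TP + FP) = 86 / 113 = 86/113.

86/113


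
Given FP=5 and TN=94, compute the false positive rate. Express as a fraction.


FPR = FP / (FP + TN) = 5 / 99 = 5/99.

5/99


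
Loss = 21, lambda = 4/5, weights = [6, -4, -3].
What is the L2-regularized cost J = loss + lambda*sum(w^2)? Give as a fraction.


L2 sq norm = sum(w^2) = 61. J = 21 + 4/5 * 61 = 349/5.

349/5


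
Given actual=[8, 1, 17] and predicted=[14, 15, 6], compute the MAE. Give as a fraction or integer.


MAE = (1/3) * (|8-14|=6 + |1-15|=14 + |17-6|=11). Sum = 31. MAE = 31/3.

31/3


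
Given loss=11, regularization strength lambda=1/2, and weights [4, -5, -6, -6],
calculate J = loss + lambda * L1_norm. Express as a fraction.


L1 norm = sum(|w|) = 21. J = 11 + 1/2 * 21 = 43/2.

43/2


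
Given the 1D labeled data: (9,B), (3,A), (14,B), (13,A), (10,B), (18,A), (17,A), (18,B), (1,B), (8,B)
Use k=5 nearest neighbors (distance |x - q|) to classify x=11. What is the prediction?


Distances: |9-11|=2, |3-11|=8, |14-11|=3, |13-11|=2, |10-11|=1, |18-11|=7, |17-11|=6, |18-11|=7, |1-11|=10, |8-11|=3. 5 nearest: (10,B), (13,A), (9,B), (14,B), (8,B). Counts: {'B': 4, 'A': 1}. Majority class: B.

B


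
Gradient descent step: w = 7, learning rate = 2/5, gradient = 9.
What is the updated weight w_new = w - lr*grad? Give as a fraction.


w_new = 7 - 2/5 * 9 = 7 - 18/5 = 17/5.

17/5


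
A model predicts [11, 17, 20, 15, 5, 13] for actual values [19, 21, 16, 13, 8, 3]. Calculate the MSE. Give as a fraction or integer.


MSE = (1/6) * ((19-11)^2=64 + (21-17)^2=16 + (16-20)^2=16 + (13-15)^2=4 + (8-5)^2=9 + (3-13)^2=100). Sum = 209. MSE = 209/6.

209/6


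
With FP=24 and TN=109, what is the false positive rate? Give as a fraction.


FPR = FP / (FP + TN) = 24 / 133 = 24/133.

24/133


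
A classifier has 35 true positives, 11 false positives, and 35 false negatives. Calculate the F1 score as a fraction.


Precision = 35/46 = 35/46. Recall = 35/70 = 1/2. F1 = 2*P*R/(P+R) = 35/58.

35/58


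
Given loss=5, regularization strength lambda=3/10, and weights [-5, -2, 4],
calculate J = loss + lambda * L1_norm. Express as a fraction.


L1 norm = sum(|w|) = 11. J = 5 + 3/10 * 11 = 83/10.

83/10


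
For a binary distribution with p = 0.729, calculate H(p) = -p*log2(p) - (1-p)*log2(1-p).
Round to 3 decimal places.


H = -0.729*log2(0.729) - 0.271*log2(0.271) = 0.843.

0.843


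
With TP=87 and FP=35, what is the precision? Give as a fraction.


Precision = TP / (TP + FP) = 87 / 122 = 87/122.

87/122


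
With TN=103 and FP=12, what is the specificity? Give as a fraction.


Specificity = TN / (TN + FP) = 103 / 115 = 103/115.

103/115


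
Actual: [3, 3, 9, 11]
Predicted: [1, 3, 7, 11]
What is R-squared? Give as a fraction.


Mean(y) = 13/2. SS_res = 8. SS_tot = 51. R^2 = 1 - 8/(51) = 43/51.

43/51


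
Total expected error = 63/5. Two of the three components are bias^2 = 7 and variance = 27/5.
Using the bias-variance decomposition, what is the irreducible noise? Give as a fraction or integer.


Total error = bias^2 + variance + irreducible noise. So irreducible noise = 63/5 - 7 - 27/5 = 1/5.

1/5


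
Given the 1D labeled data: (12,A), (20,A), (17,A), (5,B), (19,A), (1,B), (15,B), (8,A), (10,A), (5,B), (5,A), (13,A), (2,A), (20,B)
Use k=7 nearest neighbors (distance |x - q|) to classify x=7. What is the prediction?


Distances: |12-7|=5, |20-7|=13, |17-7|=10, |5-7|=2, |19-7|=12, |1-7|=6, |15-7|=8, |8-7|=1, |10-7|=3, |5-7|=2, |5-7|=2, |13-7|=6, |2-7|=5, |20-7|=13. 7 nearest: (8,A), (5,A), (5,B), (5,B), (10,A), (12,A), (2,A). Counts: {'A': 5, 'B': 2}. Majority class: A.

A


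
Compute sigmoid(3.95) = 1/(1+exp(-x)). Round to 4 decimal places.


sigma(3.95) = 1/(1+e^(-3.95)) = 1/(1+0.019255) = 1/1.019255 = 0.9811.

0.9811


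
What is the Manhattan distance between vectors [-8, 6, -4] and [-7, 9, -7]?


d = sum of absolute differences: |-8--7|=1 + |6-9|=3 + |-4--7|=3 = 7.

7


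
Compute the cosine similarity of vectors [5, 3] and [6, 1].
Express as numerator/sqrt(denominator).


dot = 33. |a|^2 = 34, |b|^2 = 37. cos = 33/sqrt(1258).

33/sqrt(1258)


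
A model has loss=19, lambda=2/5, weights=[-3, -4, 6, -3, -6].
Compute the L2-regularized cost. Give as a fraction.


L2 sq norm = sum(w^2) = 106. J = 19 + 2/5 * 106 = 307/5.

307/5


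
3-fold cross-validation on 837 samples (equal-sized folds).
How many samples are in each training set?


Each validation fold has 837/3 = 279 samples. Training set = 837 - 279 = 558.

558


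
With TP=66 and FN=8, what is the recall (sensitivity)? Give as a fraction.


Recall = TP / (TP + FN) = 66 / 74 = 33/37.

33/37


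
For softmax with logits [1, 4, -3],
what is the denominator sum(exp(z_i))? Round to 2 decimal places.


Denom = e^1=2.7183 + e^4=54.5982 + e^-3=0.0498. Sum = 57.3663, which rounds to 57.37.

57.37


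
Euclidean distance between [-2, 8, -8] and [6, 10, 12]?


d = sqrt(sum of squared differences). (-2-6)^2=64, (8-10)^2=4, (-8-12)^2=400. Sum = 468.

sqrt(468)


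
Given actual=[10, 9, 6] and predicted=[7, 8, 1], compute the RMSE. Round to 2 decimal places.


MSE = 11.6667. RMSE = sqrt(11.6667) = 3.42.

3.42


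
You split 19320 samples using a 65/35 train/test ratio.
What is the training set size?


Test set = 19320 * 35% = 6762. Training set = 19320 - 6762 = 12558.

12558


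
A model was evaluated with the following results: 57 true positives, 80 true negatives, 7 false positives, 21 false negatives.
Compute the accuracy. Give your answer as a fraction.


Accuracy = (TP + TN) / (TP + TN + FP + FN) = (57 + 80) / 165 = 137/165.

137/165


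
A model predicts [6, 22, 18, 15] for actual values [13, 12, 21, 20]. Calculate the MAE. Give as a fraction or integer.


MAE = (1/4) * (|13-6|=7 + |12-22|=10 + |21-18|=3 + |20-15|=5). Sum = 25. MAE = 25/4.

25/4


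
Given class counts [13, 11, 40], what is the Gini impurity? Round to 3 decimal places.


Total = 64. Proportions: 13/64, 11/64, 40/64. sum(p_i^2) = 0.4614. Gini = 1 - 0.4614 = 0.5386, which rounds to 0.539.

0.539


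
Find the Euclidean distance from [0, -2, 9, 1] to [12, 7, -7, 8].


d = sqrt(sum of squared differences). (0-12)^2=144, (-2-7)^2=81, (9--7)^2=256, (1-8)^2=49. Sum = 530.

sqrt(530)


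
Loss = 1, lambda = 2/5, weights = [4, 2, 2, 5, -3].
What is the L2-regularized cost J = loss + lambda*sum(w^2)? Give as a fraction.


L2 sq norm = sum(w^2) = 58. J = 1 + 2/5 * 58 = 121/5.

121/5


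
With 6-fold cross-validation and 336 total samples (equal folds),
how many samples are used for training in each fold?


Each validation fold has 336/6 = 56 samples. Training set = 336 - 56 = 280.

280


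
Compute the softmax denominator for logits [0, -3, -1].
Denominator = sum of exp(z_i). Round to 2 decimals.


Denom = e^0=1.0000 + e^-3=0.0498 + e^-1=0.3679. Sum = 1.4177, which rounds to 1.42.

1.42


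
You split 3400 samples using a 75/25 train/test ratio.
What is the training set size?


Test set = 3400 * 25% = 850. Training set = 3400 - 850 = 2550.

2550


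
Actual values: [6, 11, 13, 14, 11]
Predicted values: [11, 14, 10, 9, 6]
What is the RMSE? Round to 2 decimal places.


MSE = 18.6000. RMSE = sqrt(18.6000) = 4.31.

4.31


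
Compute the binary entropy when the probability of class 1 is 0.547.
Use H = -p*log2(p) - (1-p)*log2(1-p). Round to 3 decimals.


H = -0.547*log2(0.547) - 0.453*log2(0.453) = 0.994.

0.994


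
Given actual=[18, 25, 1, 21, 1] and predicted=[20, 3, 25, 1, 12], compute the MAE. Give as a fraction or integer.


MAE = (1/5) * (|18-20|=2 + |25-3|=22 + |1-25|=24 + |21-1|=20 + |1-12|=11). Sum = 79. MAE = 79/5.

79/5


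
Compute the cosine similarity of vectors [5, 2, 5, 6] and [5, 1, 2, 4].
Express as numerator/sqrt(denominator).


dot = 61. |a|^2 = 90, |b|^2 = 46. cos = 61/sqrt(4140).

61/sqrt(4140)


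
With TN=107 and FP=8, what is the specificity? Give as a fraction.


Specificity = TN / (TN + FP) = 107 / 115 = 107/115.

107/115


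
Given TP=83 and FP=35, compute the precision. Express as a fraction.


Precision = TP / (TP + FP) = 83 / 118 = 83/118.

83/118


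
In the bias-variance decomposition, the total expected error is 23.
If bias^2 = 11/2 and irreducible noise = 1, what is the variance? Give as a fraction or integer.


Total error = bias^2 + variance + irreducible noise. So variance = 23 - 11/2 - 1 = 33/2.

33/2


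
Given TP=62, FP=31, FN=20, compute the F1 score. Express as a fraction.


Precision = 62/93 = 2/3. Recall = 62/82 = 31/41. F1 = 2*P*R/(P+R) = 124/175.

124/175


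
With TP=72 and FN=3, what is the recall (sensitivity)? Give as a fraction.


Recall = TP / (TP + FN) = 72 / 75 = 24/25.

24/25


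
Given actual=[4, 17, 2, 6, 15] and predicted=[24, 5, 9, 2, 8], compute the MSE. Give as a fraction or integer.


MSE = (1/5) * ((4-24)^2=400 + (17-5)^2=144 + (2-9)^2=49 + (6-2)^2=16 + (15-8)^2=49). Sum = 658. MSE = 658/5.

658/5


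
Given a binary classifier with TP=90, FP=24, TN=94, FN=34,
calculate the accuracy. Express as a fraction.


Accuracy = (TP + TN) / (TP + TN + FP + FN) = (90 + 94) / 242 = 92/121.

92/121


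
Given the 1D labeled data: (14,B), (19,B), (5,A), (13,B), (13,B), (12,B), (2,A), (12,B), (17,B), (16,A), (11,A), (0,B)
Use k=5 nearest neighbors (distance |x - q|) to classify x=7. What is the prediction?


Distances: |14-7|=7, |19-7|=12, |5-7|=2, |13-7|=6, |13-7|=6, |12-7|=5, |2-7|=5, |12-7|=5, |17-7|=10, |16-7|=9, |11-7|=4, |0-7|=7. 5 nearest: (5,A), (11,A), (2,A), (12,B), (12,B). Counts: {'A': 3, 'B': 2}. Majority class: A.

A


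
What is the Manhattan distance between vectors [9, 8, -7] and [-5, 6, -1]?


d = sum of absolute differences: |9--5|=14 + |8-6|=2 + |-7--1|=6 = 22.

22


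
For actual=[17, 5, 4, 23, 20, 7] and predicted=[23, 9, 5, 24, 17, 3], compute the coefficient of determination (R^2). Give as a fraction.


Mean(y) = 38/3. SS_res = 79. SS_tot = 1036/3. R^2 = 1 - 79/(1036/3) = 799/1036.

799/1036


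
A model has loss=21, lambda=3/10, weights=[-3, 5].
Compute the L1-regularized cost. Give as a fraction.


L1 norm = sum(|w|) = 8. J = 21 + 3/10 * 8 = 117/5.

117/5


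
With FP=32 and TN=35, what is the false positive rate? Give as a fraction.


FPR = FP / (FP + TN) = 32 / 67 = 32/67.

32/67


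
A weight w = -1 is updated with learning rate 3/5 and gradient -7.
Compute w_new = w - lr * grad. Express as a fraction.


w_new = -1 - 3/5 * -7 = -1 - -21/5 = 16/5.

16/5


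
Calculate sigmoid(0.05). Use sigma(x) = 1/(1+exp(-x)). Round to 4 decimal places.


sigma(0.05) = 1/(1+e^(-0.05)) = 1/(1+0.951229) = 1/1.951229 = 0.5125.

0.5125


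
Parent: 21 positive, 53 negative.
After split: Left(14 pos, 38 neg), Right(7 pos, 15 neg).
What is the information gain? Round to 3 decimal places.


H(parent) = 0.8606. H(left) = 0.8404, H(right) = 0.9024. Weighted = (52/74)*0.8404 + (22/74)*0.9024 = 0.8588. IG = 0.8606 - 0.8588 = 0.0018, which rounds to 0.002.

0.002


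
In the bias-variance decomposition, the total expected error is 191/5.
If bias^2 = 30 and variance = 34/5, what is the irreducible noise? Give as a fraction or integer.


Total error = bias^2 + variance + irreducible noise. So irreducible noise = 191/5 - 30 - 34/5 = 7/5.

7/5


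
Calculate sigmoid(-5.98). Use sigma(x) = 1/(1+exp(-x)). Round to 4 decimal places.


sigma(-5.98) = 1/(1+e^(5.98)) = 1/(1+395.440368) = 1/396.440368 = 0.0025.

0.0025


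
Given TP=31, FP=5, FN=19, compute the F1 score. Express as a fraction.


Precision = 31/36 = 31/36. Recall = 31/50 = 31/50. F1 = 2*P*R/(P+R) = 31/43.

31/43


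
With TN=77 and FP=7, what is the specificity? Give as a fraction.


Specificity = TN / (TN + FP) = 77 / 84 = 11/12.

11/12


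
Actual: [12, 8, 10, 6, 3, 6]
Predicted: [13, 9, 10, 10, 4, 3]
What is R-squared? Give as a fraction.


Mean(y) = 15/2. SS_res = 28. SS_tot = 103/2. R^2 = 1 - 28/(103/2) = 47/103.

47/103


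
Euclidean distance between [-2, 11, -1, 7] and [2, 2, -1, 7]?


d = sqrt(sum of squared differences). (-2-2)^2=16, (11-2)^2=81, (-1--1)^2=0, (7-7)^2=0. Sum = 97.

sqrt(97)


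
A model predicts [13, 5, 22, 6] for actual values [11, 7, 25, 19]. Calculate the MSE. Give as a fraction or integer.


MSE = (1/4) * ((11-13)^2=4 + (7-5)^2=4 + (25-22)^2=9 + (19-6)^2=169). Sum = 186. MSE = 93/2.

93/2


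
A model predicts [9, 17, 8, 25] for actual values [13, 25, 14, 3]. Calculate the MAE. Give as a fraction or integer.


MAE = (1/4) * (|13-9|=4 + |25-17|=8 + |14-8|=6 + |3-25|=22). Sum = 40. MAE = 10.

10


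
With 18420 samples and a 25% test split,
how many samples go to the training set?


Test set = 18420 * 25% = 4605. Training set = 18420 - 4605 = 13815.

13815


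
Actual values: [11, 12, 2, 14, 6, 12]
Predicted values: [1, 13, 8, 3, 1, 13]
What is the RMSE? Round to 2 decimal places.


MSE = 47.3333. RMSE = sqrt(47.3333) = 6.88.

6.88


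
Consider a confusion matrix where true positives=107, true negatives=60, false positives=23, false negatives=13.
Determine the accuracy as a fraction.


Accuracy = (TP + TN) / (TP + TN + FP + FN) = (107 + 60) / 203 = 167/203.

167/203


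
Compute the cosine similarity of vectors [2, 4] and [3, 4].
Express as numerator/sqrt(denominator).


dot = 22. |a|^2 = 20, |b|^2 = 25. cos = 22/sqrt(500).

22/sqrt(500)


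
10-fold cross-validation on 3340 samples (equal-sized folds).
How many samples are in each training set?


Each validation fold has 3340/10 = 334 samples. Training set = 3340 - 334 = 3006.

3006


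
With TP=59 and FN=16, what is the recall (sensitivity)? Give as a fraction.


Recall = TP / (TP + FN) = 59 / 75 = 59/75.

59/75


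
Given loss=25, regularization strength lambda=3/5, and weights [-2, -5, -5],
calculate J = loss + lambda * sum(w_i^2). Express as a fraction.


L2 sq norm = sum(w^2) = 54. J = 25 + 3/5 * 54 = 287/5.

287/5


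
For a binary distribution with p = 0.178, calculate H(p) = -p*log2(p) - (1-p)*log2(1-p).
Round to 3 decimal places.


H = -0.178*log2(0.178) - 0.822*log2(0.822) = 0.676.

0.676


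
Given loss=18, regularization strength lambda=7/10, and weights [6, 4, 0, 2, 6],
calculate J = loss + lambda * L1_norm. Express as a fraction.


L1 norm = sum(|w|) = 18. J = 18 + 7/10 * 18 = 153/5.

153/5


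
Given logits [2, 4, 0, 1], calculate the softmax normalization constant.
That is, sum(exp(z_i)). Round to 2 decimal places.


Denom = e^2=7.3891 + e^4=54.5982 + e^0=1.0000 + e^1=2.7183. Sum = 65.7056, which rounds to 65.71.

65.71


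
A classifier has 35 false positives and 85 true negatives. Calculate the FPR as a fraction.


FPR = FP / (FP + TN) = 35 / 120 = 7/24.

7/24


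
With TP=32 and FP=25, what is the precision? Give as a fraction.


Precision = TP / (TP + FP) = 32 / 57 = 32/57.

32/57


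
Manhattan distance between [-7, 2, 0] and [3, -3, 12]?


d = sum of absolute differences: |-7-3|=10 + |2--3|=5 + |0-12|=12 = 27.

27


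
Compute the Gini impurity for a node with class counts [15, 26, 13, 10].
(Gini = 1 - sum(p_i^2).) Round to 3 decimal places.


Total = 64. Proportions: 15/64, 26/64, 13/64, 10/64. sum(p_i^2) = 0.2856. Gini = 1 - 0.2856 = 0.7144, which rounds to 0.714.

0.714


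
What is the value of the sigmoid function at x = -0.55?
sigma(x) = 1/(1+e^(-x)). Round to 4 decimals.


sigma(-0.55) = 1/(1+e^(0.55)) = 1/(1+1.733253) = 1/2.733253 = 0.3659.

0.3659


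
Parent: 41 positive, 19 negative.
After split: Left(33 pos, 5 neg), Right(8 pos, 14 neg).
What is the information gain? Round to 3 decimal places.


H(parent) = 0.9007. H(left) = 0.5618, H(right) = 0.9457. Weighted = (38/60)*0.5618 + (22/60)*0.9457 = 0.7026. IG = 0.9007 - 0.7026 = 0.1981, which rounds to 0.198.

0.198


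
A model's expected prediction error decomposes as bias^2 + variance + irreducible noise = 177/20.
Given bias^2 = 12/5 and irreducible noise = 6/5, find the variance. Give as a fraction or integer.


Total error = bias^2 + variance + irreducible noise. So variance = 177/20 - 12/5 - 6/5 = 21/4.

21/4


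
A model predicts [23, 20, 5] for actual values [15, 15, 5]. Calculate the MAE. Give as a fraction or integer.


MAE = (1/3) * (|15-23|=8 + |15-20|=5 + |5-5|=0). Sum = 13. MAE = 13/3.

13/3


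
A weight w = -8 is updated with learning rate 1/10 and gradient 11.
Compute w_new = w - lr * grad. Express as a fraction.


w_new = -8 - 1/10 * 11 = -8 - 11/10 = -91/10.

-91/10


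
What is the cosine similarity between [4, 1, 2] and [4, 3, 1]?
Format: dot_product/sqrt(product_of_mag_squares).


dot = 21. |a|^2 = 21, |b|^2 = 26. cos = 21/sqrt(546).

21/sqrt(546)


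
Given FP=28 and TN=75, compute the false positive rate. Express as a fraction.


FPR = FP / (FP + TN) = 28 / 103 = 28/103.

28/103


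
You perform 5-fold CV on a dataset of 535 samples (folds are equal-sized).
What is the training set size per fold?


Each validation fold has 535/5 = 107 samples. Training set = 535 - 107 = 428.

428


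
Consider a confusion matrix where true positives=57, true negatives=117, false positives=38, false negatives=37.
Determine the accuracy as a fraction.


Accuracy = (TP + TN) / (TP + TN + FP + FN) = (57 + 117) / 249 = 58/83.

58/83


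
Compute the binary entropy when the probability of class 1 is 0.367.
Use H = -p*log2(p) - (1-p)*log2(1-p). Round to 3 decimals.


H = -0.367*log2(0.367) - 0.633*log2(0.633) = 0.948.

0.948


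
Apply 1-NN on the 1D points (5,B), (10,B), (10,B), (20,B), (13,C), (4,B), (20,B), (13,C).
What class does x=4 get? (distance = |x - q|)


Distances: |5-4|=1, |10-4|=6, |10-4|=6, |20-4|=16, |13-4|=9, |4-4|=0, |20-4|=16, |13-4|=9. 1 nearest: (4,B). Counts: {'B': 1}. Majority class: B.

B


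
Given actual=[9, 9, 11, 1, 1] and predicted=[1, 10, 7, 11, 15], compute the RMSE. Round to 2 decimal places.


MSE = 75.4000. RMSE = sqrt(75.4000) = 8.68.

8.68


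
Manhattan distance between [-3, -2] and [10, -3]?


d = sum of absolute differences: |-3-10|=13 + |-2--3|=1 = 14.

14


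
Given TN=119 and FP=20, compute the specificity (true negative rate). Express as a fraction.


Specificity = TN / (TN + FP) = 119 / 139 = 119/139.

119/139
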